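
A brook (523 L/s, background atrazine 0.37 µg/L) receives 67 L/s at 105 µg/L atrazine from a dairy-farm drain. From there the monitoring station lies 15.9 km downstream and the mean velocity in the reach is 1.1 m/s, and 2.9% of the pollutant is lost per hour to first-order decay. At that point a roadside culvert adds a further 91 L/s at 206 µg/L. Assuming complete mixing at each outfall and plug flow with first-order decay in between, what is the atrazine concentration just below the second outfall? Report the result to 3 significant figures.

Mixed concentration C = ΣQC/ΣQ = (523.0·0.3700 + 67.00·105.0) / 590.0 = 7229/590.0 = 12.25 µg/L; combined flow 590.0 L/s.
Travel time t = 15.9·1000 / 1.1 = 14450 s = 4.015 h.
2.9%/h lost → k = −ln(1 − 0.029) = 0.02943 h⁻¹.
First-order decay: C = 12.25·exp(−k·t) = 12.25·0.8886 = 10.89 µg/L.
At the second outfall, C = (590.0·10.89 + 91.00·206.0) / (590.0 + 91.00) = 36.96 µg/L.

37.0 µg/L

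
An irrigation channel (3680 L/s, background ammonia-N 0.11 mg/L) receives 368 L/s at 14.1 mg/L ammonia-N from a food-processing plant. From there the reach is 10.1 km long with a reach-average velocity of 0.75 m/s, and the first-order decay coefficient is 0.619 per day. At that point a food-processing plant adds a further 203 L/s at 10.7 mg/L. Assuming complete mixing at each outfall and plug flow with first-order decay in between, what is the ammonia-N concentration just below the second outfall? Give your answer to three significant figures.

1.71 mg/L

Mass balance: C = (3680·0.1100 + 368.0·14.10) / 4048 = 5594/4048 = 1.382 mg/L; combined flow 4048 L/s.
Travel time t = 10.1·1000 / 0.75 = 13470 s = 3.741 h.
Applying C = C₀e^(−kt): 1.382 × 0.9080 = 1.255 mg/L.
At the second outfall, C = (4048·1.255 + 203.0·10.70) / (4048 + 203.0) = 1.706 mg/L.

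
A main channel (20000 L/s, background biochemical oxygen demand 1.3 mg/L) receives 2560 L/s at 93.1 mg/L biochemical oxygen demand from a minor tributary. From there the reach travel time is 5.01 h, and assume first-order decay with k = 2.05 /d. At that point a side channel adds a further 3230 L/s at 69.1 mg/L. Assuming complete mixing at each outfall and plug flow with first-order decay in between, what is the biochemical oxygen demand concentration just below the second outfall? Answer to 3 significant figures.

Mixed concentration C = ΣQC/ΣQ = (20000·1.300 + 2560·93.10) / 22560 = 264300/22560 = 11.72 mg/L; combined flow 22560 L/s.
After decay, C = 11.72 × e^(−kt) = 11.72 × 0.6519 = 7.638 mg/L.
Second outfall: C = (22560·7.638 + 3230·69.10)/25790 = 15.34 mg/L.

15.3 mg/L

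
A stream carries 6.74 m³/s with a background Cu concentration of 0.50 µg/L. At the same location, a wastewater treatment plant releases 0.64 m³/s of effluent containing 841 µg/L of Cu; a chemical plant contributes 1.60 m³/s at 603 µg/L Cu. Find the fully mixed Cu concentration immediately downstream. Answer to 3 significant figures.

168 µg/L

Flow-weighted average: C = (6.740·0.5000 + 0.6400·841.0 + 1.600·603.0) / 8.980 = 1506/8.980 = 167.8 µg/L.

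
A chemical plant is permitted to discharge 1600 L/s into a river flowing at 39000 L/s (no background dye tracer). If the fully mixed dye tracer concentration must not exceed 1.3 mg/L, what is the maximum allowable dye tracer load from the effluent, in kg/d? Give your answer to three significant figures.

4560 kg/d

Mass balance at the limit: 39000·0 + 1600·Cₑ = 40600·1.3 → Cₑ = 32.99 mg/L.
1600 L/s = 1.600 m³/s. Load = 1.600 m³/s × 32.99 g/m³ × 86 400 s/d = 4560 kg/d.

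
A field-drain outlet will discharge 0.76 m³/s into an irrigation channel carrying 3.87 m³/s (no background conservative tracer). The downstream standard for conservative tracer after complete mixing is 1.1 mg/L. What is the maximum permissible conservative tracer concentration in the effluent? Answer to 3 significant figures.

At the limit, (Qr·Cr + Qe·Cₑ)/(Qr + Qe) = 1.1:
Cₑ = (4.630·1.1 − 3.870·0) / 0.7600 = 6.701 mg/L.

6.70 mg/L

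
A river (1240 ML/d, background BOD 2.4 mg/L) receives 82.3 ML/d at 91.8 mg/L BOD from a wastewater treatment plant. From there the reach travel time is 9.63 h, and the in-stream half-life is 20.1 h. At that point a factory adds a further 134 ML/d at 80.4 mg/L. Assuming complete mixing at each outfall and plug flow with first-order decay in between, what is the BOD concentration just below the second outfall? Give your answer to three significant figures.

After mixing, C = (1240·2.400 + 82.30·91.80) / 1322 = 10530/1322 = 7.964 mg/L; combined flow 1322 ML/d.
Half-life 20.1 h → k = ln 2 / 20.1 = 0.03448 h⁻¹ = 0.8276 d⁻¹.
Decay over the reach: 7.964·exp(−kt) = 7.964·0.7174 = 5.714 mg/L.
At the second outfall, C = (1322·5.714 + 134.0·80.40) / (1322 + 134.0) = 12.59 mg/L.

12.6 mg/L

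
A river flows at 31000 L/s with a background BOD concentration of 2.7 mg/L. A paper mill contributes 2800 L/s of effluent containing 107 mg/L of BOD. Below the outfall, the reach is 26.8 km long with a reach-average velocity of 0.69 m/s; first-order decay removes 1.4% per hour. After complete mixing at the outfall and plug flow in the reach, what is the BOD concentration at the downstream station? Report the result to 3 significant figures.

9.74 mg/L

After mixing, C = (31000·2.700 + 2800·107.0) / 33800 = 383300/33800 = 11.34 mg/L.
Travel time t = 26.8·1000 / 0.69 = 38840 s = 10.79 h.
1.4%/h lost → k = −ln(1 − 0.014) = 0.01410 h⁻¹.
Decay over the reach: 11.34·exp(−kt) = 11.34·0.8589 = 9.740 mg/L.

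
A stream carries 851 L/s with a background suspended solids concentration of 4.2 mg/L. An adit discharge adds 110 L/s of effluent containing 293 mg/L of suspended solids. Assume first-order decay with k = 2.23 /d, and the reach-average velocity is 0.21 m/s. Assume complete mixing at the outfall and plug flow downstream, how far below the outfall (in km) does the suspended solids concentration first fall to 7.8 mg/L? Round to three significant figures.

Conservation of mass: C = (851.0·4.200 + 110.0·293.0) / 961.0 = 35800/961.0 = 37.26 mg/L.
Set 37.26·exp(−k·t) = 7.8 → t = ln(37.26/7.8)/k = 60590 s = 16.83 h.
Distance = v·t = 0.21·60590 = 12720 m = 12.72 km.

12.7 km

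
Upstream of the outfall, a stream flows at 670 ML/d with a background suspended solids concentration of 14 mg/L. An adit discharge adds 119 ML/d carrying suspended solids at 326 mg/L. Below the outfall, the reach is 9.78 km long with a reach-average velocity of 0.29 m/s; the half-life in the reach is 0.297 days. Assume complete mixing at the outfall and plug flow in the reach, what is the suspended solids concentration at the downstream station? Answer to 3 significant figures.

24.6 mg/L

Flow-weighted average: C = (670.0·14.00 + 119.0·326.0) / 789.0 = 48170/789.0 = 61.06 mg/L.
Travel time t = 9.78·1000 / 0.29 = 33720 s = 9.368 h.
Half-life 0.297 d → k = ln 2 / 0.297 = 2.334 d⁻¹.
First-order decay: C = 61.06·exp(−k·t) = 61.06·0.4021 = 24.55 mg/L.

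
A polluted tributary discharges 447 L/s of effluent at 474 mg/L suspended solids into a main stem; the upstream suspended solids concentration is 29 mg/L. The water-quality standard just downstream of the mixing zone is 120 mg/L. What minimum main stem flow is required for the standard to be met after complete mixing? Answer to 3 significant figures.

Set C_mix = 120: (Q·29.00 + 447.0·474.0) / (Q + 447.0) = 120
→ Q = 447.0·(474.0 − 120)/(120 − 29.00) = 1739 L/s.

1740 L/s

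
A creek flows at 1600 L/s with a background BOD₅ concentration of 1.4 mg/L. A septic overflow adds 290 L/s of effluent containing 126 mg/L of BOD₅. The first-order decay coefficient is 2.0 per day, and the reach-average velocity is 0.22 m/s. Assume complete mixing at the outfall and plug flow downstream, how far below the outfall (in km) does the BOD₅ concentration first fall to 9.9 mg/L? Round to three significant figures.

6.93 km

Flow-weighted average: C = (1600·1.400 + 290.0·126.0) / 1890 = 38780/1890 = 20.52 mg/L.
Set 20.52·exp(−k·t) = 9.9 → t = ln(20.52/9.9)/k = 31480 s = 8.746 h.
Distance = v·t = 0.22·31480 = 6926 m = 6.926 km.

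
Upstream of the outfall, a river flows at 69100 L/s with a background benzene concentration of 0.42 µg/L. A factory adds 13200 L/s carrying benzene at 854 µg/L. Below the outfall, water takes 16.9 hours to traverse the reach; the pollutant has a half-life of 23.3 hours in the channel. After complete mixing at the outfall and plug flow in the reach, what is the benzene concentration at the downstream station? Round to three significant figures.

After mixing, C = (69100·0.4200 + 13200·854.0) / 82300 = 11300000/82300 = 137.3 µg/L.
Half-life 23.3 h → k = ln 2 / 23.3 = 0.02975 h⁻¹ = 0.7140 d⁻¹.
First-order decay: C = 137.3·exp(−k·t) = 137.3·0.6049 = 83.06 µg/L.

83.1 µg/L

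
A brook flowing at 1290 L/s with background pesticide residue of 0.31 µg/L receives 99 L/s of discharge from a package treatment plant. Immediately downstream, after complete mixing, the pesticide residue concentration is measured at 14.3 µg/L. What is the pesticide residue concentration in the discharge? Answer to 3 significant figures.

197 µg/L

Mass balance: 1290·0.3100 + 99.00·Cₑ = 1389·14.30
→ Cₑ = (1389·14.30 − 1290·0.3100) / 99.00 = 196.6 µg/L.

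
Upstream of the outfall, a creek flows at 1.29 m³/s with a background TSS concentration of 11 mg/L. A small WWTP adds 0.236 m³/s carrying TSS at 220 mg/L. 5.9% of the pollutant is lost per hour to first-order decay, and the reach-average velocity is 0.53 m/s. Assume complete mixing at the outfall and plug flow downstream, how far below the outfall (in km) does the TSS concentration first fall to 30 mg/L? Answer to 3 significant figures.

Conservation of mass: C = (1.290·11.00 + 0.2360·220.0) / 1.526 = 66.11/1.526 = 43.32 mg/L.
5.9%/h lost → k = −ln(1 − 0.059) = 0.06081 h⁻¹.
Set 43.32·exp(−k·t) = 30 → t = ln(43.32/30)/k = 21750 s = 6.043 h.
Distance = v·t = 0.53·21750 = 11530 m = 11.53 km.

11.5 km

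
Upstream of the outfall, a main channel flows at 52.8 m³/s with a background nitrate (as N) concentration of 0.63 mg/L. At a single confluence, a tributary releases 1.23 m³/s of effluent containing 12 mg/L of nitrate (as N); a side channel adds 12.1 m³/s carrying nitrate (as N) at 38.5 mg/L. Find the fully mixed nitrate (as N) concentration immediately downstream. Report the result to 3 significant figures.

After mixing, C = (52.80·0.6300 + 1.230·12.00 + 12.10·38.50) / 66.13 = 513.9/66.13 = 7.771 mg/L.

7.77 mg/L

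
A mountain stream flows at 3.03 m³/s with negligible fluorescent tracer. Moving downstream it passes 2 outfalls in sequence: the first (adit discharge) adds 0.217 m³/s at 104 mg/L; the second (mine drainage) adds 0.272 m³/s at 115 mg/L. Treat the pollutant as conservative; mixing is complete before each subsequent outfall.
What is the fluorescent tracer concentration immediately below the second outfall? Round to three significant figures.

15.3 mg/L

After outfall 1: Q = 3.030 + 0.2170 = 3.247 m³/s; C = (3.030·0 + 0.2170·104.0)/3.247 = 6.950 mg/L.
After outfall 2: Q = 3.247 + 0.2720 = 3.519 m³/s; C = (3.247·6.950 + 0.2720·115.0)/3.519 = 15.30 mg/L.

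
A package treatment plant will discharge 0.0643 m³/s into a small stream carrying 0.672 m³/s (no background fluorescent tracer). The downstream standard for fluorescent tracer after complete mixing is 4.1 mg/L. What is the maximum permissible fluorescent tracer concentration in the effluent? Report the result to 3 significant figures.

At the limit, (Qr·Cr + Qe·Cₑ)/(Qr + Qe) = 4.1:
Cₑ = (0.7363·4.1 − 0.6720·0) / 0.06430 = 46.95 mg/L.

46.9 mg/L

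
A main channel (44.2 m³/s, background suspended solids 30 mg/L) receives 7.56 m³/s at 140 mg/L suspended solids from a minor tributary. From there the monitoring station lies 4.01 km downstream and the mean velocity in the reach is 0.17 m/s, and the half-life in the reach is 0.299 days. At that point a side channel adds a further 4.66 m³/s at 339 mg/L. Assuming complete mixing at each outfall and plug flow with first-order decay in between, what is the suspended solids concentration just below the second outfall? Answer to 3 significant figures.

50.4 mg/L

Mass balance: C = (44.20·30.00 + 7.560·140.0) / 51.76 = 2384/51.76 = 46.07 mg/L; combined flow 51.76 m³/s.
Travel time t = 4.01·1000 / 0.17 = 23590 s = 6.552 h.
Half-life 0.299 d → k = ln 2 / 0.299 = 2.318 d⁻¹.
First-order decay: C = 46.07·exp(−k·t) = 46.07·0.5310 = 24.46 mg/L.
Second outfall: C = (51.76·24.46 + 4.660·339.0)/56.42 = 50.44 mg/L.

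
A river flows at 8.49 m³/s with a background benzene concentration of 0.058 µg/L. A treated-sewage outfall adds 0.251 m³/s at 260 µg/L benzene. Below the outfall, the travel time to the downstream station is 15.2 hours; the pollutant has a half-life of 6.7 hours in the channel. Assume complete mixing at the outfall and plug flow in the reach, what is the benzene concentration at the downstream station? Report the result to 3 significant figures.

1.56 µg/L

Mass balance: C = (8.490·0.05800 + 0.2510·260.0) / 8.741 = 65.75/8.741 = 7.522 µg/L.
Half-life 6.7 h → k = ln 2 / 6.7 = 0.1035 h⁻¹ = 2.483 d⁻¹.
Applying C = C₀e^(−kt): 7.522 × 0.2075 = 1.561 µg/L.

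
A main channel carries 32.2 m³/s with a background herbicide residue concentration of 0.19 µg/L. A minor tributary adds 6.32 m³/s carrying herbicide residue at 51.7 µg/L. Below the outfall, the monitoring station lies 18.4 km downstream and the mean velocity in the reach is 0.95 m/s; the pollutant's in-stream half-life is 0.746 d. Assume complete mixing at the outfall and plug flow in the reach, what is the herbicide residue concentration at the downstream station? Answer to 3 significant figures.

7.02 µg/L

Mass balance: C = (32.20·0.1900 + 6.320·51.70) / 38.52 = 332.9/38.52 = 8.641 µg/L.
Travel time t = 18.4·1000 / 0.95 = 19370 s = 5.380 h.
Half-life 0.746 d → k = ln 2 / 0.746 = 0.9292 d⁻¹.
Decay over the reach: 8.641·exp(−kt) = 8.641·0.8120 = 7.016 µg/L.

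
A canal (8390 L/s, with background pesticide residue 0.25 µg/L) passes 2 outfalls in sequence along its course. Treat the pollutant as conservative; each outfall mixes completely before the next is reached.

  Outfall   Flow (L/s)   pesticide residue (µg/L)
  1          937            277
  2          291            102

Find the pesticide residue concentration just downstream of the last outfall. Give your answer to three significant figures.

30.3 µg/L

Outfall 1: combined Q = 9327 L/s; C = (8390·0.2500 + 937.0·277.0)/9327 = 28.05 µg/L.
Outfall 2: combined Q = 9618 L/s; C = (9327·28.05 + 291.0·102.0)/9618 = 30.29 µg/L.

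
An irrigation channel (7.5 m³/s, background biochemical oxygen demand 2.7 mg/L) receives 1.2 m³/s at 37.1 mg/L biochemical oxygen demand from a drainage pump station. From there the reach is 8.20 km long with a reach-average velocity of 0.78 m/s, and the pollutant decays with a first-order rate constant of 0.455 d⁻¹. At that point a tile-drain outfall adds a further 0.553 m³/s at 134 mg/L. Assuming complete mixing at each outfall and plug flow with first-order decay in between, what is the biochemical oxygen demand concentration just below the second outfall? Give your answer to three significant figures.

Mass balance: C = (7.500·2.700 + 1.200·37.10) / 8.700 = 64.77/8.700 = 7.445 mg/L; combined flow 8.700 m³/s.
Travel time t = 8.20·1000 / 0.78 = 10510 s = 2.920 h.
Applying C = C₀e^(−kt): 7.445 × 0.9461 = 7.044 mg/L.
At the second outfall, C = (8.700·7.044 + 0.5530·134.0) / (8.700 + 0.5530) = 14.63 mg/L.

14.6 mg/L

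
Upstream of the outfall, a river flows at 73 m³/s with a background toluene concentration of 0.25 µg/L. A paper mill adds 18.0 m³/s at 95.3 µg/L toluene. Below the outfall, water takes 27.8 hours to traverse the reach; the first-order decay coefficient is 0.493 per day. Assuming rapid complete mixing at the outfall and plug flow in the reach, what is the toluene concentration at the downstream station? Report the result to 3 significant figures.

10.8 µg/L

Mixed concentration C = ΣQC/ΣQ = (73.00·0.2500 + 18.00·95.30) / 91.00 = 1734/91.00 = 19.05 µg/L.
Decay over the reach: 19.05·exp(−kt) = 19.05·0.5649 = 10.76 µg/L.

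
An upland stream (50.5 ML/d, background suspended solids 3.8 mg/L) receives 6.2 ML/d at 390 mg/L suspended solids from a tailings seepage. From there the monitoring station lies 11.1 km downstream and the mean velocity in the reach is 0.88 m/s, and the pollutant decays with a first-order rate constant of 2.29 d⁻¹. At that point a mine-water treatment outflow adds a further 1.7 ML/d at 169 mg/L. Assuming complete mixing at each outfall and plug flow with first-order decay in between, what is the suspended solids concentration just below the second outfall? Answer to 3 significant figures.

36.9 mg/L

Mixed concentration C = ΣQC/ΣQ = (50.50·3.800 + 6.200·390.0) / 56.70 = 2610/56.70 = 46.03 mg/L; combined flow 56.70 ML/d.
Travel time t = 11.1·1000 / 0.88 = 12610 s = 3.504 h.
Applying C = C₀e^(−kt): 46.03 × 0.7158 = 32.95 mg/L.
At the second outfall, C = (56.70·32.95 + 1.700·169.0) / (56.70 + 1.700) = 36.91 mg/L.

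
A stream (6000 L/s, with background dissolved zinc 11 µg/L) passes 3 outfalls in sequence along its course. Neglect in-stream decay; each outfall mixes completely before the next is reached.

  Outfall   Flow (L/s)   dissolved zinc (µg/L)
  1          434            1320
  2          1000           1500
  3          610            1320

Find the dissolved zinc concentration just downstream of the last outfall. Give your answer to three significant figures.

After outfall 1: Q = 6000 + 434.0 = 6434 L/s; C = (6000·11.00 + 434.0·1320)/6434 = 99.30 µg/L.
After outfall 2: Q = 6434 + 1000 = 7434 L/s; C = (6434·99.30 + 1000·1500)/7434 = 287.7 µg/L.
After outfall 3: Q = 7434 + 610.0 = 8044 L/s; C = (7434·287.7 + 610.0·1320)/8044 = 366.0 µg/L.

366 µg/L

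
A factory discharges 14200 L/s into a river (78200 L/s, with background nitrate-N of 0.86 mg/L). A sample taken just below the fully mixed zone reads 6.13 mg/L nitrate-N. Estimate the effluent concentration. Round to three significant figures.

35.2 mg/L

Mass balance: 78200·0.8600 + 14200·Cₑ = 92400·6.130
→ Cₑ = (92400·6.130 − 78200·0.8600) / 14200 = 35.15 mg/L.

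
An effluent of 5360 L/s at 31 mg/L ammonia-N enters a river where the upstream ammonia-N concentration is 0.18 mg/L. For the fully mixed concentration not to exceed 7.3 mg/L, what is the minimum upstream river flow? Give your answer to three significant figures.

Set C_mix = 7.3: (Q·0.1800 + 5360·31.00) / (Q + 5360) = 7.3
→ Q = 5360·(31.00 − 7.3)/(7.3 − 0.1800) = 17840 L/s.

17800 L/s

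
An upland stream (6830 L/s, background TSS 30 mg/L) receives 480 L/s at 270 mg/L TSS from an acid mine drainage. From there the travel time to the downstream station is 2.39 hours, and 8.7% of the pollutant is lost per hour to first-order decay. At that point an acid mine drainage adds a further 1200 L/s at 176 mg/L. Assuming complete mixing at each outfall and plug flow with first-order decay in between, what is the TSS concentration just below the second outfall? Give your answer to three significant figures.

56.4 mg/L

Mass balance: C = (6830·30.00 + 480.0·270.0) / 7310 = 334500/7310 = 45.76 mg/L; combined flow 7310 L/s.
8.7%/h lost → k = −ln(1 − 0.087) = 0.09102 h⁻¹.
Applying C = C₀e^(−kt): 45.76 × 0.8045 = 36.81 mg/L.
Second outfall: C = (7310·36.81 + 1200·176.0)/8510 = 56.44 mg/L.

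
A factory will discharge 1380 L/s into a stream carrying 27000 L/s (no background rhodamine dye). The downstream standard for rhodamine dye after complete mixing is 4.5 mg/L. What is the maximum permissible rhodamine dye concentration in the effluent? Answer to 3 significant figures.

92.5 mg/L

At the limit, (Qr·Cr + Qe·Cₑ)/(Qr + Qe) = 4.5:
Cₑ = (28380·4.5 − 27000·0) / 1380 = 92.54 mg/L.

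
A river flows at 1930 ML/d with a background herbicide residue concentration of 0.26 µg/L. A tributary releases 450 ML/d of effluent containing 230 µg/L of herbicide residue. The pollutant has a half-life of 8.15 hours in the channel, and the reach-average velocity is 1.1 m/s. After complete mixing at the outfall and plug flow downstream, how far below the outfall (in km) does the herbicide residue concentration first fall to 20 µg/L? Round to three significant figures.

36.4 km

After mixing, C = (1930·0.2600 + 450.0·230.0) / 2380 = 104000/2380 = 43.70 µg/L.
Half-life 8.15 h → k = ln 2 / 8.15 = 0.08505 h⁻¹ = 2.041 d⁻¹.
Set 43.70·exp(−k·t) = 20 → t = ln(43.70/20)/k = 33080 s = 9.190 h.
Distance = v·t = 1.1·33080 = 36390 m = 36.39 km.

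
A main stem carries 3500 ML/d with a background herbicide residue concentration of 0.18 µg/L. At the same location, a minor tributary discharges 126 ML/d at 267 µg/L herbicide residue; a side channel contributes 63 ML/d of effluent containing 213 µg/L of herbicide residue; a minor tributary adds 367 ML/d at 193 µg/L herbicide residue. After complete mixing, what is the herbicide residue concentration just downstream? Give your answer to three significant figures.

Conservation of mass: C = (3500·0.1800 + 126.0·267.0 + 63.00·213.0 + 367.0·193.0) / 4056 = 118500/4056 = 29.22 µg/L.

29.2 µg/L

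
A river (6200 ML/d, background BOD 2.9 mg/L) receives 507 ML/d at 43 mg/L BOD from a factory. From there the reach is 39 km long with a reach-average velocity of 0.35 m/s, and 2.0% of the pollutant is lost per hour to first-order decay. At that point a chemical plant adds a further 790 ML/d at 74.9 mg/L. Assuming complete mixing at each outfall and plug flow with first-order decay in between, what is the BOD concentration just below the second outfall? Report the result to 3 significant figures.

10.7 mg/L

Mass balance: C = (6200·2.900 + 507.0·43.00) / 6707 = 39780/6707 = 5.931 mg/L; combined flow 6707 ML/d.
Travel time t = 39·1000 / 0.35 = 111400 s = 30.95 h.
2.0%/h lost → k = −ln(1 − 0.02) = 0.02020 h⁻¹.
After decay, C = 5.931 × e^(−kt) = 5.931 × 0.5351 = 3.174 mg/L.
Second outfall: C = (6707·3.174 + 790.0·74.90)/7497 = 10.73 mg/L.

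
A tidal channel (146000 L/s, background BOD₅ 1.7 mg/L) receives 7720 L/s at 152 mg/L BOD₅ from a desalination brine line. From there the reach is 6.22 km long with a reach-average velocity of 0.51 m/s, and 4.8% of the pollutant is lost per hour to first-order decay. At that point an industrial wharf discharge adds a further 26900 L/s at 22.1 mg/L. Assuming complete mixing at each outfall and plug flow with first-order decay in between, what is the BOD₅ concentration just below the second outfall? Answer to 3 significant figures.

9.95 mg/L

Conservation of mass: C = (146000·1.700 + 7720·152.0) / 153700 = 1422000/153700 = 9.248 mg/L; combined flow 153700 L/s.
Travel time t = 6.22·1000 / 0.51 = 12200 s = 3.388 h.
4.8%/h lost → k = −ln(1 − 0.048) = 0.04919 h⁻¹.
First-order decay: C = 9.248·exp(−k·t) = 9.248·0.8465 = 7.829 mg/L.
Second outfall: C = (153700·7.829 + 26900·22.10)/180600 = 9.954 mg/L.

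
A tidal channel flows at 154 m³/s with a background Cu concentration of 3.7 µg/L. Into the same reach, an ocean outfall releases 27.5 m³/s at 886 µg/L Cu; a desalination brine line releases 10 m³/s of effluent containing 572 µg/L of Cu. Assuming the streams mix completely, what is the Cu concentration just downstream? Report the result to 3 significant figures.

After mixing, C = (154.0·3.700 + 27.50·886.0 + 10.00·572.0) / 191.5 = 30650/191.5 = 160.1 µg/L.

160 µg/L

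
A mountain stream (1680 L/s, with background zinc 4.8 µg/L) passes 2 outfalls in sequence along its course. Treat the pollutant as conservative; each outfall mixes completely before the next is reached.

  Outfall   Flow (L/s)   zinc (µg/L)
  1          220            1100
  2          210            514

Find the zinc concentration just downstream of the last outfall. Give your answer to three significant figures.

170 µg/L

Outfall 1: combined Q = 1900 L/s; C = (1680·4.800 + 220.0·1100)/1900 = 131.6 µg/L.
Outfall 2: combined Q = 2110 L/s; C = (1900·131.6 + 210.0·514.0)/2110 = 169.7 µg/L.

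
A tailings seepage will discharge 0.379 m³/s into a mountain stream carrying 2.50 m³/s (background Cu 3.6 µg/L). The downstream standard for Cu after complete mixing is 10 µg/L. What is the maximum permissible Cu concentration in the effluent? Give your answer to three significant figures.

At the limit, (Qr·Cr + Qe·Cₑ)/(Qr + Qe) = 10:
Cₑ = (2.879·10 − 2.500·3.600) / 0.3790 = 52.22 µg/L.

52.2 µg/L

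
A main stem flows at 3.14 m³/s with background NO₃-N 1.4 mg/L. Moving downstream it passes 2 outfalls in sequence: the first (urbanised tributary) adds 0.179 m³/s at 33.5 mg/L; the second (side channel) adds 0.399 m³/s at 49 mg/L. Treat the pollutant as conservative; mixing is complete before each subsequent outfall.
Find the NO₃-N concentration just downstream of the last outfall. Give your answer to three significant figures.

8.05 mg/L

After outfall 1: Q = 3.140 + 0.1790 = 3.319 m³/s; C = (3.140·1.400 + 0.1790·33.50)/3.319 = 3.131 mg/L.
After outfall 2: Q = 3.319 + 0.3990 = 3.718 m³/s; C = (3.319·3.131 + 0.3990·49.00)/3.718 = 8.054 mg/L.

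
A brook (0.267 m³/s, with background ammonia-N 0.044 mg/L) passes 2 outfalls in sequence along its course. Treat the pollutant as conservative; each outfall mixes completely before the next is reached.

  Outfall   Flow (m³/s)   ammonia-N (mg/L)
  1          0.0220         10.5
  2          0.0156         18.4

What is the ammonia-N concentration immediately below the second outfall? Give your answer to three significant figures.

Below outfall 1: Q → 0.2890 m³/s, C = (0.2670·0.04400 + 0.02200·10.50)/0.2890 = 0.8400 mg/L.
Below outfall 2: Q → 0.3046 m³/s, C = (0.2890·0.8400 + 0.01560·18.40)/0.3046 = 1.739 mg/L.

1.74 mg/L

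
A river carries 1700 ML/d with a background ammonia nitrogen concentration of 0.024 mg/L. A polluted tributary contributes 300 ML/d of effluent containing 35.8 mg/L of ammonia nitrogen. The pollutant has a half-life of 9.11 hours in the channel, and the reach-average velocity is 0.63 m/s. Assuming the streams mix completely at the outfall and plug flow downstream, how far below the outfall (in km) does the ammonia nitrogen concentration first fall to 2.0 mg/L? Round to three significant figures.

29.6 km

Conservation of mass: C = (1700·0.02400 + 300.0·35.80) / 2000 = 10780/2000 = 5.390 mg/L.
Half-life 9.11 h → k = ln 2 / 9.11 = 0.07609 h⁻¹ = 1.826 d⁻¹.
Set 5.390·exp(−k·t) = 2.0 → t = ln(5.390/2.0)/k = 46910 s = 13.03 h.
Distance = v·t = 0.63·46910 = 29550 m = 29.55 km.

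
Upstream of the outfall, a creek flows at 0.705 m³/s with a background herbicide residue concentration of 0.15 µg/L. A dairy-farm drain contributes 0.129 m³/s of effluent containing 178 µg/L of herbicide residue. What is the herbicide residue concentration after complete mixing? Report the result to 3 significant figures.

27.7 µg/L

Flow-weighted average: C = (0.7050·0.1500 + 0.1290·178.0) / 0.8340 = 23.07/0.8340 = 27.66 µg/L.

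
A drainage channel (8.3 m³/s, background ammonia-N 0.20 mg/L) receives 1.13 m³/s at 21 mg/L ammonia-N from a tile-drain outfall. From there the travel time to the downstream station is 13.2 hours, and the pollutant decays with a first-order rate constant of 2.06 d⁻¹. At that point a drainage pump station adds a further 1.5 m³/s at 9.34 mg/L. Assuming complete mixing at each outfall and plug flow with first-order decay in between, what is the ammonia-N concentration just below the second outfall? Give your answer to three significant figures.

Conservation of mass: C = (8.300·0.2000 + 1.130·21.00) / 9.430 = 25.39/9.430 = 2.692 mg/L; combined flow 9.430 m³/s.
Decay over the reach: 2.692·exp(−kt) = 2.692·0.3221 = 0.8672 mg/L.
Second outfall: C = (9.430·0.8672 + 1.500·9.340)/10.93 = 2.030 mg/L.

2.03 mg/L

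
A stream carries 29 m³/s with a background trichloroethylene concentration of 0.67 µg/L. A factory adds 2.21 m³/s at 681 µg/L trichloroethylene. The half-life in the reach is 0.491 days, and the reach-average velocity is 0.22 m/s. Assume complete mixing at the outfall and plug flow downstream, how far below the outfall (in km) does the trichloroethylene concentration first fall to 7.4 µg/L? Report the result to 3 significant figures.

25.4 km

Flow-weighted average: C = (29.00·0.6700 + 2.210·681.0) / 31.21 = 1524/31.21 = 48.84 µg/L.
Half-life 0.491 d → k = ln 2 / 0.491 = 1.412 d⁻¹.
Set 48.84·exp(−k·t) = 7.4 → t = ln(48.84/7.4)/k = 115500 s = 32.08 h.
Distance = v·t = 0.22·115500 = 25410 m = 25.41 km.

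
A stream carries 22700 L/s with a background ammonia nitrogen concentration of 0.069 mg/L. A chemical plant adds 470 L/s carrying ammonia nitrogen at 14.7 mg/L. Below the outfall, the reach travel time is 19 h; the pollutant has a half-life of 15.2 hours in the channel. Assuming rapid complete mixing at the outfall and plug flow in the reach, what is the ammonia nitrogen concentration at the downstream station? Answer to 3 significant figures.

0.154 mg/L

Mass balance: C = (22700·0.06900 + 470.0·14.70) / 23170 = 8475/23170 = 0.3658 mg/L.
Half-life 15.2 h → k = ln 2 / 15.2 = 0.04560 h⁻¹ = 1.094 d⁻¹.
First-order decay: C = 0.3658·exp(−k·t) = 0.3658·0.4204 = 0.1538 mg/L.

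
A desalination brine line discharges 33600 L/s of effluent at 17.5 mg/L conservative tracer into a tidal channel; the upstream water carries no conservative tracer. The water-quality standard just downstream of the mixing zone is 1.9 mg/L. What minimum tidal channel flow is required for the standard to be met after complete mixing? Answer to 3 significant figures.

276000 L/s

Set C_mix = 1.9: (Q·0 + 33600·17.50) / (Q + 33600) = 1.9
→ Q = 33600·(17.50 − 1.9)/(1.9 − 0) = 275900 L/s.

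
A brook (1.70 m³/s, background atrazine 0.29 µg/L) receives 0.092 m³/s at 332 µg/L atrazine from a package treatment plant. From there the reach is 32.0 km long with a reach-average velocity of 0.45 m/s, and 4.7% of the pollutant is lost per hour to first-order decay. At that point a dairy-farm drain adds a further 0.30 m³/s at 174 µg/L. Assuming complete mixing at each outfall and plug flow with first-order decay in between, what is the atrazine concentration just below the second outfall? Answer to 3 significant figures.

Mixed concentration C = ΣQC/ΣQ = (1.700·0.2900 + 0.09200·332.0) / 1.792 = 31.04/1.792 = 17.32 µg/L; combined flow 1.792 m³/s.
Travel time t = 32.0·1000 / 0.45 = 71110 s = 19.75 h.
4.7%/h lost → k = −ln(1 − 0.047) = 0.04814 h⁻¹.
First-order decay: C = 17.32·exp(−k·t) = 17.32·0.3864 = 6.692 µg/L.
Second outfall: C = (1.792·6.692 + 0.3000·174.0)/2.092 = 30.68 µg/L.

30.7 µg/L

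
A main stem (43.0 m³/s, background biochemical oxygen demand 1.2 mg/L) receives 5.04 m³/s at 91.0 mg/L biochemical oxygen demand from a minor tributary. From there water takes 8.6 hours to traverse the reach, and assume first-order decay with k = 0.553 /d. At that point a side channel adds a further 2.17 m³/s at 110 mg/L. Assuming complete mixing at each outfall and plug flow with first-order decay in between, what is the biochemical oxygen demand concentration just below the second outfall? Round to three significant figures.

Mass balance: C = (43.00·1.200 + 5.040·91.00) / 48.04 = 510.2/48.04 = 10.62 mg/L; combined flow 48.04 m³/s.
After decay, C = 10.62 × e^(−kt) = 10.62 × 0.8202 = 8.712 mg/L.
At the second outfall, C = (48.04·8.712 + 2.170·110.0) / (48.04 + 2.170) = 13.09 mg/L.

13.1 mg/L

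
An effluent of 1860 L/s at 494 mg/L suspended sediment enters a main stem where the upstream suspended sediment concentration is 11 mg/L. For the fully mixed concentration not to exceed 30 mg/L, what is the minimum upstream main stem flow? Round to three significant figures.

45400 L/s

Set C_mix = 30: (Q·11.00 + 1860·494.0) / (Q + 1860) = 30
→ Q = 1860·(494.0 − 30)/(30 − 11.00) = 45420 L/s.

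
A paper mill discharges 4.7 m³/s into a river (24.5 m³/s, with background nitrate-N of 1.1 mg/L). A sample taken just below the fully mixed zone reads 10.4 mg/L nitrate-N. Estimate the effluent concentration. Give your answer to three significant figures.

Mass balance: 24.50·1.100 + 4.700·Cₑ = 29.20·10.40
→ Cₑ = (29.20·10.40 − 24.50·1.100) / 4.700 = 58.88 mg/L.

58.9 mg/L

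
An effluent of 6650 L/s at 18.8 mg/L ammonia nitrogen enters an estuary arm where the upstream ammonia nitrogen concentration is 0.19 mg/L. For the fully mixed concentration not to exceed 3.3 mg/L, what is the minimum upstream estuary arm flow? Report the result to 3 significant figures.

33100 L/s

Set C_mix = 3.3: (Q·0.1900 + 6650·18.80) / (Q + 6650) = 3.3
→ Q = 6650·(18.80 − 3.3)/(3.3 − 0.1900) = 33140 L/s.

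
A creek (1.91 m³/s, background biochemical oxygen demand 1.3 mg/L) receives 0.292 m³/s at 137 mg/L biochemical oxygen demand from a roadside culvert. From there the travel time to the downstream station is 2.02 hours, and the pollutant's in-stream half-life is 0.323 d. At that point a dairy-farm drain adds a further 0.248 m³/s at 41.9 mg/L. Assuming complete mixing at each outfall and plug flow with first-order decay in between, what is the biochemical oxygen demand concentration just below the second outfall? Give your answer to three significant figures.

18.7 mg/L

Mixed concentration C = ΣQC/ΣQ = (1.910·1.300 + 0.2920·137.0) / 2.202 = 42.49/2.202 = 19.29 mg/L; combined flow 2.202 m³/s.
Half-life 0.323 d → k = ln 2 / 0.323 = 2.146 d⁻¹.
First-order decay: C = 19.29·exp(−k·t) = 19.29·0.8348 = 16.11 mg/L.
Second outfall: C = (2.202·16.11 + 0.2480·41.90)/2.450 = 18.72 mg/L.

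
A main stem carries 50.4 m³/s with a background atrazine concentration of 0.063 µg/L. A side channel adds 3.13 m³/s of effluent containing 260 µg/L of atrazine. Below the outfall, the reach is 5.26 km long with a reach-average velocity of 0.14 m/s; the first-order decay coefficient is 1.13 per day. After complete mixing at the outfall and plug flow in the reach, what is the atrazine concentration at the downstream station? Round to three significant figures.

After mixing, C = (50.40·0.06300 + 3.130·260.0) / 53.53 = 817.0/53.53 = 15.26 µg/L.
Travel time t = 5.26·1000 / 0.14 = 37570 s = 10.44 h.
After decay, C = 15.26 × e^(−kt) = 15.26 × 0.6118 = 9.337 µg/L.

9.34 µg/L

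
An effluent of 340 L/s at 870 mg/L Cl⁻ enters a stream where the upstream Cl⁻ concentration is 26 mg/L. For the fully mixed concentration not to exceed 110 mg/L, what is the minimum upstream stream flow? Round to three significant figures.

3080 L/s

Set C_mix = 110: (Q·26.00 + 340.0·870.0) / (Q + 340.0) = 110
→ Q = 340.0·(870.0 − 110)/(110 − 26.00) = 3076 L/s.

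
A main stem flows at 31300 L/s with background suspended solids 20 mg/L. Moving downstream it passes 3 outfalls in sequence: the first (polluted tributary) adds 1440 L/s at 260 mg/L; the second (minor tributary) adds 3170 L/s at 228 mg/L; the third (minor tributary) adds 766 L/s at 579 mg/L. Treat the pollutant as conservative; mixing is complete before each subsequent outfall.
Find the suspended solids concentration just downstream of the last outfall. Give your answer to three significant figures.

59.1 mg/L

After outfall 1: Q = 31300 + 1440 = 32740 L/s; C = (31300·20.00 + 1440·260.0)/32740 = 30.56 mg/L.
After outfall 2: Q = 32740 + 3170 = 35910 L/s; C = (32740·30.56 + 3170·228.0)/35910 = 47.99 mg/L.
After outfall 3: Q = 35910 + 766.0 = 36680 L/s; C = (35910·47.99 + 766.0·579.0)/36680 = 59.08 mg/L.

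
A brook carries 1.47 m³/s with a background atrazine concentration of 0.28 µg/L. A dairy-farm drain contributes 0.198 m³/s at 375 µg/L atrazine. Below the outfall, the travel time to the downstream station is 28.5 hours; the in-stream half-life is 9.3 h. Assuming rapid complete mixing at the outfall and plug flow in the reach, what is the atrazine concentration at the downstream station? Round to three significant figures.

Flow-weighted average: C = (1.470·0.2800 + 0.1980·375.0) / 1.668 = 74.66/1.668 = 44.76 µg/L.
Half-life 9.3 h → k = ln 2 / 9.3 = 0.07453 h⁻¹ = 1.789 d⁻¹.
First-order decay: C = 44.76·exp(−k·t) = 44.76·0.1195 = 5.350 µg/L.

5.35 µg/L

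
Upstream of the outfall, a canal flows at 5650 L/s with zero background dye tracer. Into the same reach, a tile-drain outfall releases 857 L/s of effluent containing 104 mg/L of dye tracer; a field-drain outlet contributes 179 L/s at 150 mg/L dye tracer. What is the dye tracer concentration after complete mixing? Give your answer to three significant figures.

After mixing, C = (5650·0 + 857.0·104.0 + 179.0·150.0) / 6686 = 116000/6686 = 17.35 mg/L.

17.3 mg/L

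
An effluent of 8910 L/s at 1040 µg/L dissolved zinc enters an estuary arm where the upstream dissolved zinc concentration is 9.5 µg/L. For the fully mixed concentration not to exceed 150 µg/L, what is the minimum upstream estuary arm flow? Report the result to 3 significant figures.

Set C_mix = 150: (Q·9.500 + 8910·1040) / (Q + 8910) = 150
→ Q = 8910·(1040 − 150)/(150 − 9.500) = 56440 L/s.

56400 L/s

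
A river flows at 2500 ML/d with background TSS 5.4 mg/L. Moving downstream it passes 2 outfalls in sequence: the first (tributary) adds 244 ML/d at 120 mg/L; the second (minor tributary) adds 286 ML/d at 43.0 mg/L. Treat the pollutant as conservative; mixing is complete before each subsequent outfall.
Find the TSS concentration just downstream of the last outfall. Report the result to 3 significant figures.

Outfall 1: combined Q = 2744 ML/d; C = (2500·5.400 + 244.0·120.0)/2744 = 15.59 mg/L.
Outfall 2: combined Q = 3030 ML/d; C = (2744·15.59 + 286.0·43.00)/3030 = 18.18 mg/L.

18.2 mg/L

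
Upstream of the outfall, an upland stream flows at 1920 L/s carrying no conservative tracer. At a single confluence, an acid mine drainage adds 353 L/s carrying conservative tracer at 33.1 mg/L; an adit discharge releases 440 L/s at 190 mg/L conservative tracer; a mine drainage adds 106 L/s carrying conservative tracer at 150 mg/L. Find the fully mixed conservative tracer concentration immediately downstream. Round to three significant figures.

39.4 mg/L

After mixing, C = (1920·0 + 353.0·33.10 + 440.0·190.0 + 106.0·150.0) / 2819 = 111200/2819 = 39.44 mg/L.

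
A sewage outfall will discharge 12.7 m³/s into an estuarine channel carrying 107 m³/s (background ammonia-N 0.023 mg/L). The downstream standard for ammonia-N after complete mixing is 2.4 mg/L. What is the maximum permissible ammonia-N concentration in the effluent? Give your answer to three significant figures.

22.4 mg/L

At the limit, (Qr·Cr + Qe·Cₑ)/(Qr + Qe) = 2.4:
Cₑ = (119.7·2.4 − 107.0·0.02300) / 12.70 = 22.43 mg/L.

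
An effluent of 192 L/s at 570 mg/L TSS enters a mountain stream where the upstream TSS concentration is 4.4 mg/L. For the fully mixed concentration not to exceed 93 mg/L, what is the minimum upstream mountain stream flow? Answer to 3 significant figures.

Set C_mix = 93: (Q·4.400 + 192.0·570.0) / (Q + 192.0) = 93
→ Q = 192.0·(570.0 − 93)/(93 − 4.400) = 1034 L/s.

1030 L/s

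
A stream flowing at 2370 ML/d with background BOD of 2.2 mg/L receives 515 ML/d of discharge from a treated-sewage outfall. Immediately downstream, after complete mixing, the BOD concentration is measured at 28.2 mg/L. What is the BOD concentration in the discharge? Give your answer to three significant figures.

148 mg/L

Mass balance: 2370·2.200 + 515.0·Cₑ = 2885·28.20
→ Cₑ = (2885·28.20 − 2370·2.200) / 515.0 = 147.9 mg/L.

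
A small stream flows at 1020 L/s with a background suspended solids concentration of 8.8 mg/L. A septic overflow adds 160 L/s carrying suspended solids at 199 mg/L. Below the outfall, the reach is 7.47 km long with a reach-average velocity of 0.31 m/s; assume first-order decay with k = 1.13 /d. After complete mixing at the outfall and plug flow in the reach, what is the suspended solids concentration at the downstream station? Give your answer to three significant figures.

25.2 mg/L

After mixing, C = (1020·8.800 + 160.0·199.0) / 1180 = 40820/1180 = 34.59 mg/L.
Travel time t = 7.47·1000 / 0.31 = 24100 s = 6.694 h.
Applying C = C₀e^(−kt): 34.59 × 0.7297 = 25.24 mg/L.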